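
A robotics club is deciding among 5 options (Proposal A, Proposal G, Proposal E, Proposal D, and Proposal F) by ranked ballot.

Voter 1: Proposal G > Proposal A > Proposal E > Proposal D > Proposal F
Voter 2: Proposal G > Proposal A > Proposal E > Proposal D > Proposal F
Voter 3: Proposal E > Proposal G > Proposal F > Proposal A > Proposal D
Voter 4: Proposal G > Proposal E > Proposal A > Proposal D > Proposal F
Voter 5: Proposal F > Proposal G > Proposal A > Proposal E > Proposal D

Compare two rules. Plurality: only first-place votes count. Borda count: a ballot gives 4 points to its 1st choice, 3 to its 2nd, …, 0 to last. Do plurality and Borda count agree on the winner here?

Plurality first-place counts: Proposal A 0, Proposal G 3, Proposal E 1, Proposal D 0, Proposal F 1 → Proposal G.
Borda totals: Proposal A 11, Proposal G 18, Proposal E 12, Proposal D 3, Proposal F 6 → Proposal G.
The two rules agree on Proposal G.

Yes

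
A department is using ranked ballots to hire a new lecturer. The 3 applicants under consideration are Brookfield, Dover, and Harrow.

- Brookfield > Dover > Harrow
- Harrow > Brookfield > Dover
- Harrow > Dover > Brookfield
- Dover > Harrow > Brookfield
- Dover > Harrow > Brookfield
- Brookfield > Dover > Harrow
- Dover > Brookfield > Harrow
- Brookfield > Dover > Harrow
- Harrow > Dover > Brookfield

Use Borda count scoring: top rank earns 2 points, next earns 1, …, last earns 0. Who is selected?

Borda scores:
  Brookfield: 2 + 1 + 0 + 0 + 0 + 2 + 1 + 2 + 0 = 8
  Dover: 1 + 0 + 1 + 2 + 2 + 1 + 2 + 1 + 1 = 11
  Harrow: 0 + 2 + 2 + 1 + 1 + 0 + 0 + 0 + 2 = 8
Dover has the highest total.

Dover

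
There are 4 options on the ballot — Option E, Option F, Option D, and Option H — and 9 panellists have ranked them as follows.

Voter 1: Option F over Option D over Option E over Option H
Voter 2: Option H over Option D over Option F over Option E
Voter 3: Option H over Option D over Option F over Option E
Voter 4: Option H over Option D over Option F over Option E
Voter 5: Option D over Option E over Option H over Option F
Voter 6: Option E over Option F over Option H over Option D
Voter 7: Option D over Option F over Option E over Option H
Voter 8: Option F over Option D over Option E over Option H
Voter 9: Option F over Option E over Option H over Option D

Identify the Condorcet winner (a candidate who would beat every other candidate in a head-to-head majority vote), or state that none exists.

Head-to-head results (9 voters total):
Option E vs Option F: Option F wins 7–2.
Option E vs Option D: Option D wins 7–2.
Option E vs Option H: Option E wins 6–3.
Option F vs Option D: Option D wins 5–4.
Option F vs Option H: Option F wins 5–4.
Option D vs Option H: Option H wins 5–4.
No candidate beats all others: Option E beats Option H beats Option D beats Option E, a majority cycle.

There is no Condorcet winner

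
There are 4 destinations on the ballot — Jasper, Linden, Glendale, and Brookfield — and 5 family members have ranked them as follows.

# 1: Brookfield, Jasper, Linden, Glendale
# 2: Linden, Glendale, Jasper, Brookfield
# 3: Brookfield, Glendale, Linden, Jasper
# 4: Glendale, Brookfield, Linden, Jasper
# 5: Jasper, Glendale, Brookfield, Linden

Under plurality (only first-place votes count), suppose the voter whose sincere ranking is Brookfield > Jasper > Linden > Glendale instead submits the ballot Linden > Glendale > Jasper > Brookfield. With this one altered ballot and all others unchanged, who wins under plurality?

Linden

First-place totals with the altered ballot: Jasper 1, Linden 2, Glendale 1, Brookfield 1.
The switch changes the winner from Brookfield to Linden.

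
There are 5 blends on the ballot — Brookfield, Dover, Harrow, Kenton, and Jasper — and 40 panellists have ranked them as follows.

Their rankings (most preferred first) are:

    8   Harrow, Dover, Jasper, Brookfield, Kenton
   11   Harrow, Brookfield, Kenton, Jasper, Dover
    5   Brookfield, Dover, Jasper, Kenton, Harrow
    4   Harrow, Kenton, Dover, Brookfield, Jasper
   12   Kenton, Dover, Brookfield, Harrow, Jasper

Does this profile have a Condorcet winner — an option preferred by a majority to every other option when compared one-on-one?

Yes

Head-to-head results (40 voters total):
Brookfield vs Dover: Dover wins 24–16.
Brookfield vs Harrow: Harrow wins 23–17.
Brookfield vs Kenton: Brookfield wins 24–16.
Brookfield vs Jasper: Brookfield wins 32–8.
Dover vs Harrow: Harrow wins 23–17.
Dover vs Kenton: Kenton wins 27–13.
Dover vs Jasper: Dover wins 29–11.
Harrow vs Kenton: Harrow wins 23–17.
Harrow vs Jasper: Harrow wins 35–5.
Kenton vs Jasper: Kenton wins 27–13.
Harrow beats each rival — Brookfield (23–17), Dover (23–17), Kenton (23–17), Jasper (35–5) — so Harrow is the Condorcet winner.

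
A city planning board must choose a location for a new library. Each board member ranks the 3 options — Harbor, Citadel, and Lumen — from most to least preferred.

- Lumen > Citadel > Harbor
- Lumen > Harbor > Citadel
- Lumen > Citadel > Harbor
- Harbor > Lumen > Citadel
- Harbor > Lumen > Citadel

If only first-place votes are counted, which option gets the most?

Lumen

First-place vote totals:
  Harbor: 2
  Citadel: 0
  Lumen: 3
Lumen has the most first-place votes.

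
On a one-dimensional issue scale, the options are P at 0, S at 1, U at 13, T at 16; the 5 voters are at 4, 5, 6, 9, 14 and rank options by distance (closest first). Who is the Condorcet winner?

S

With single-peaked preferences on a line, the Condorcet winner is the candidate closest to the median voter.
The median voter (position 6) is closest to S at 1.
Check: S vs P — voters closer to S: 5 of 5.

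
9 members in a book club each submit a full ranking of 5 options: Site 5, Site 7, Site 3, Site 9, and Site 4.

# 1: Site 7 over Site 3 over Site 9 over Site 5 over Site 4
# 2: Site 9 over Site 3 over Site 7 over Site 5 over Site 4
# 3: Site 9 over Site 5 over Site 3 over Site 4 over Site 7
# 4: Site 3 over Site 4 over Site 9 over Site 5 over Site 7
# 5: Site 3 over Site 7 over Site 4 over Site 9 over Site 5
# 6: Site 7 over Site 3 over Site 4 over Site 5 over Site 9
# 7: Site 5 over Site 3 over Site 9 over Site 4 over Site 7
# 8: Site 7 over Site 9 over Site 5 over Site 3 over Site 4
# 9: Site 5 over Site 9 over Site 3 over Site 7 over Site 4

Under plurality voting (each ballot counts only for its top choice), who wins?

First-place vote totals:
  Site 5: 2
  Site 7: 3
  Site 3: 2
  Site 9: 2
  Site 4: 0
Site 7 has the most first-place votes.

Site 7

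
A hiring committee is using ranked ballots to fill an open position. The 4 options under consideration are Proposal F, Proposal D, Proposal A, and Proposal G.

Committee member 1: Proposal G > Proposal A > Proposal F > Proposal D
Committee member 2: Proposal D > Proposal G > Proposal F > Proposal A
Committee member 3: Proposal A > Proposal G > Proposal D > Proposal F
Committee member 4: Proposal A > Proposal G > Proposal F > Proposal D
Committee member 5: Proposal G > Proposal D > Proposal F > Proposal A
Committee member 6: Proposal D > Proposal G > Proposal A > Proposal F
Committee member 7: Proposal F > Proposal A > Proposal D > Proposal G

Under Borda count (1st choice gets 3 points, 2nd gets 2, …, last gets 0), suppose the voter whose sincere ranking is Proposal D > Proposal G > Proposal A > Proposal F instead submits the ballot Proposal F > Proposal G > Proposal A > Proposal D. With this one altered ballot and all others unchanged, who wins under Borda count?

Proposal G

Borda totals with the altered ballot: Proposal F 10, Proposal D 7, Proposal A 11, Proposal G 14.
The winner is unchanged: still Proposal G.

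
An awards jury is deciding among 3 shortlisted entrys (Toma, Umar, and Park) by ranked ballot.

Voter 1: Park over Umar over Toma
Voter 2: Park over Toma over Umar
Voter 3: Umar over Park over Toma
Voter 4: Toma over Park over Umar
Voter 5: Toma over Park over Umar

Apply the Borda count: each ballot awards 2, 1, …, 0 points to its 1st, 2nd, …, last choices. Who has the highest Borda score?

Park

Borda scores:
  Toma: 0 + 1 + 0 + 2 + 2 = 5
  Umar: 1 + 0 + 2 + 0 + 0 = 3
  Park: 2 + 2 + 1 + 1 + 1 = 7
Park has the highest total.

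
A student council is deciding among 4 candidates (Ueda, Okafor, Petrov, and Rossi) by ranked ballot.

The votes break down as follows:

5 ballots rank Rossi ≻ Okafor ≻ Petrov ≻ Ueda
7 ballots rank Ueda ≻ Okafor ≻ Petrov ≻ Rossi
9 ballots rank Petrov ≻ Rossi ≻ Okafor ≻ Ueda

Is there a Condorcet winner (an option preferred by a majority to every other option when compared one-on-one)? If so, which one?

None — there is no Condorcet winner

Head-to-head results (21 voters total):
Ueda vs Okafor: Okafor wins 14–7.
Ueda vs Petrov: Petrov wins 14–7.
Ueda vs Rossi: Rossi wins 14–7.
Okafor vs Petrov: Okafor wins 12–9.
Okafor vs Rossi: Rossi wins 14–7.
Petrov vs Rossi: Petrov wins 16–5.
No candidate beats all others: Okafor beats Petrov beats Rossi beats Okafor, a majority cycle.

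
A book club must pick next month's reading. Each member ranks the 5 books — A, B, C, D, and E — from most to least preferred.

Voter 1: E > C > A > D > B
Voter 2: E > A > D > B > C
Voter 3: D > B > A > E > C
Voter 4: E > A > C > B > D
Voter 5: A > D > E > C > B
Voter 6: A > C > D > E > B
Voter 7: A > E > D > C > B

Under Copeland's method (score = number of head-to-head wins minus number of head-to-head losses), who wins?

Pairwise results:
  A vs B: A wins 6–1.
  A vs C: A wins 6–1.
  A vs D: A wins 6–1.
  A vs E: A wins 4–3.
  B vs C: C wins 5–2.
  B vs D: D wins 6–1.
  B vs E: E wins 6–1.
  C vs D: D wins 4–3.
  C vs E: E wins 6–1.
  D vs E: E wins 4–3.
Copeland scores (wins − losses):
  A: 4 − 0 = 4
  B: 0 − 4 = -4
  C: 1 − 3 = -2
  D: 2 − 2 = 0
  E: 3 − 1 = 2
A has the best Copeland score.

A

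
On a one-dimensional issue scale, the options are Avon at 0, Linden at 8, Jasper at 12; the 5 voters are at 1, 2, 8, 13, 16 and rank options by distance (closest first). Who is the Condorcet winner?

With single-peaked preferences on a line, the Condorcet winner is the candidate closest to the median voter.
The median voter (position 8) is closest to Linden at 8.
Check: Linden vs Avon — voters closer to Linden: 3 of 5.

Linden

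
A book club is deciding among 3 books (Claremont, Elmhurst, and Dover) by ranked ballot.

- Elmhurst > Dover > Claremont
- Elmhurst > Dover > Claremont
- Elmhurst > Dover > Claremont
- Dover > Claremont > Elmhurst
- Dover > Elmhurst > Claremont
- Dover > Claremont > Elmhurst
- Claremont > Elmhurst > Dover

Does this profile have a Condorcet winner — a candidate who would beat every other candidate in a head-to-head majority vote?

Head-to-head results (7 voters total):
Claremont vs Elmhurst: Elmhurst wins 4–3.
Claremont vs Dover: Dover wins 6–1.
Elmhurst vs Dover: Elmhurst wins 4–3.
Elmhurst beats each rival — Claremont (4–3), Dover (4–3) — so Elmhurst is the Condorcet winner.

Yes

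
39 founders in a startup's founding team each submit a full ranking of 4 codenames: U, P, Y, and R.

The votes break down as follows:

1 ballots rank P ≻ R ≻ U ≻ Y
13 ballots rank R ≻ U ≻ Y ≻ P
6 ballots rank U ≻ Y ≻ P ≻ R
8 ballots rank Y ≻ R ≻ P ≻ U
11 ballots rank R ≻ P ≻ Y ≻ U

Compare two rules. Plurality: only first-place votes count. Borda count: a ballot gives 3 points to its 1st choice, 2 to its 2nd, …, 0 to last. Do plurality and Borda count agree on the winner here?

Plurality first-place counts: U 6, P 1, Y 8, R 24 → R.
Borda totals: U 45, P 39, Y 60, R 90 → R.
The two rules agree on R.

Yes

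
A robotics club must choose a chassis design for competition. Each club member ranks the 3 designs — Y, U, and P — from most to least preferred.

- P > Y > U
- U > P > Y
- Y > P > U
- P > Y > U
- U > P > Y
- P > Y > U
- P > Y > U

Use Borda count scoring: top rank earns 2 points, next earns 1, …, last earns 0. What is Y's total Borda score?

Borda scores:
  Y: 1 + 0 + 2 + 1 + 0 + 1 + 1 = 6
  U: 0 + 2 + 0 + 0 + 2 + 0 + 0 = 4
  P: 2 + 1 + 1 + 2 + 1 + 2 + 2 = 11

6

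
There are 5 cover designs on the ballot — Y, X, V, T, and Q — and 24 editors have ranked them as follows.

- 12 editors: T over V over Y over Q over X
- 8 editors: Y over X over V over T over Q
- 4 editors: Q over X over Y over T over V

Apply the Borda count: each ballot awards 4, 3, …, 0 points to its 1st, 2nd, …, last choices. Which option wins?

Y

Borda scores:
  Y: 12·2 + 8·4 + 4·2 = 64
  X: 12·0 + 8·3 + 4·3 = 36
  V: 12·3 + 8·2 + 4·0 = 52
  T: 12·4 + 8·1 + 4·1 = 60
  Q: 12·1 + 8·0 + 4·4 = 28
Y has the highest total.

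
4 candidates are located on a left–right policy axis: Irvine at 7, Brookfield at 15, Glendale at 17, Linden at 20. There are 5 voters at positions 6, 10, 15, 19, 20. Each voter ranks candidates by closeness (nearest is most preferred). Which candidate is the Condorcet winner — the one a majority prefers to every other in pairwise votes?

Brookfield

With single-peaked preferences on a line, the Condorcet winner is the candidate closest to the median voter.
The median voter (position 15) is closest to Brookfield at 15.
Check: Brookfield vs Glendale — voters closer to Brookfield: 3 of 5.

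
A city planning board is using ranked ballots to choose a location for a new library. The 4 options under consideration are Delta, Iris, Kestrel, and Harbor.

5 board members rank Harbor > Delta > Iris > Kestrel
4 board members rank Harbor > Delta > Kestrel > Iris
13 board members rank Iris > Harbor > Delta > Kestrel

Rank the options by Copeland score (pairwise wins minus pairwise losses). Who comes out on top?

Pairwise results:
  Delta vs Iris: Iris wins 13–9.
  Delta vs Kestrel: Delta wins 22–0.
  Delta vs Harbor: Harbor wins 22–0.
  Iris vs Kestrel: Iris wins 18–4.
  Iris vs Harbor: Iris wins 13–9.
  Kestrel vs Harbor: Harbor wins 22–0.
Copeland scores (wins − losses):
  Delta: 1 − 2 = -1
  Iris: 3 − 0 = 3
  Kestrel: 0 − 3 = -3
  Harbor: 2 − 1 = 1
Iris has the best Copeland score.

Iris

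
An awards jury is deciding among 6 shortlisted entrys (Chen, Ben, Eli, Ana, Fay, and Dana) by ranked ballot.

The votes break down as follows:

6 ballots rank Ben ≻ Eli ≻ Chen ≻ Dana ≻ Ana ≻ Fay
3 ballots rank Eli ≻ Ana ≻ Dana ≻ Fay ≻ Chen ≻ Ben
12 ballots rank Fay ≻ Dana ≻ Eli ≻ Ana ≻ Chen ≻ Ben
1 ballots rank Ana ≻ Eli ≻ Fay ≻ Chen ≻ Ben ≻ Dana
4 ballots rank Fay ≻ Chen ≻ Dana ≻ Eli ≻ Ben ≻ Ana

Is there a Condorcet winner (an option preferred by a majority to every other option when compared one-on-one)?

Yes

Head-to-head results (26 voters total):
Chen vs Ben: Chen wins 20–6.
Chen vs Eli: Eli wins 22–4.
Chen vs Ana: Ana wins 16–10.
Chen vs Fay: Fay wins 20–6.
Chen vs Dana: Dana wins 15–11.
Ben vs Eli: Eli wins 20–6.
Ben vs Ana: Ana wins 16–10.
Ben vs Fay: Fay wins 20–6.
Ben vs Dana: Dana wins 19–7.
Eli vs Ana: Eli wins 25–1.
Eli vs Fay: Fay wins 16–10.
Eli vs Dana: Dana wins 16–10.
Ana vs Fay: Fay wins 16–10.
Ana vs Dana: Dana wins 22–4.
Fay vs Dana: Fay wins 17–9.
Fay beats each rival — Chen (20–6), Ben (20–6), Eli (16–10), Ana (16–10), Dana (17–9) — so Fay is the Condorcet winner.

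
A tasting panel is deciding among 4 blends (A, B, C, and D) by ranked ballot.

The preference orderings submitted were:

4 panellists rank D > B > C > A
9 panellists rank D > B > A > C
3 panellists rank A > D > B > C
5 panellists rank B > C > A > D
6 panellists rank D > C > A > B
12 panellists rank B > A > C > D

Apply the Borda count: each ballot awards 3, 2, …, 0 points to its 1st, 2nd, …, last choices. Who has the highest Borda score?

B

Borda scores:
  A: 4·0 + 9·1 + 3·3 + 5·1 + 6·1 + 12·2 = 53
  B: 4·2 + 9·2 + 3·1 + 5·3 + 6·0 + 12·3 = 80
  C: 4·1 + 9·0 + 3·0 + 5·2 + 6·2 + 12·1 = 38
  D: 4·3 + 9·3 + 3·2 + 5·0 + 6·3 + 12·0 = 63
B has the highest total.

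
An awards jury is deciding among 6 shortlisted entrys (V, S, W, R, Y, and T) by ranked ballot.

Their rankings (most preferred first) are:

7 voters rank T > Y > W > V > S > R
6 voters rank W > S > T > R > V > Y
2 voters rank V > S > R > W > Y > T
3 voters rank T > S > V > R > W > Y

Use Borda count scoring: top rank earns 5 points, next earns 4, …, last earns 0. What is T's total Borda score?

68

Borda scores:
  V: 7·2 + 6·1 + 2·5 + 3·3 = 39
  S: 7·1 + 6·4 + 2·4 + 3·4 = 51
  W: 7·3 + 6·5 + 2·2 + 3·1 = 58
  R: 7·0 + 6·2 + 2·3 + 3·2 = 24
  Y: 7·4 + 6·0 + 2·1 + 3·0 = 30
  T: 7·5 + 6·3 + 2·0 + 3·5 = 68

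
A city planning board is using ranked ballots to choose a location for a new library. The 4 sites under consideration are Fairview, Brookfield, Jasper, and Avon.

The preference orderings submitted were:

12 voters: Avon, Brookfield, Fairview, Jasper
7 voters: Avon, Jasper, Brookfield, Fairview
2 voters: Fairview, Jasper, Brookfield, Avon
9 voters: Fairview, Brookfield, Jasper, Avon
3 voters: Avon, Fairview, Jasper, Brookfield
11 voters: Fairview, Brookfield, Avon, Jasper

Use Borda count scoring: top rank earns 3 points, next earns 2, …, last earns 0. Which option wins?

Borda scores:
  Fairview: 12·1 + 7·0 + 2·3 + 9·3 + 3·2 + 11·3 = 84
  Brookfield: 12·2 + 7·1 + 2·1 + 9·2 + 3·0 + 11·2 = 73
  Jasper: 12·0 + 7·2 + 2·2 + 9·1 + 3·1 + 11·0 = 30
  Avon: 12·3 + 7·3 + 2·0 + 9·0 + 3·3 + 11·1 = 77
Fairview has the highest total.

Fairview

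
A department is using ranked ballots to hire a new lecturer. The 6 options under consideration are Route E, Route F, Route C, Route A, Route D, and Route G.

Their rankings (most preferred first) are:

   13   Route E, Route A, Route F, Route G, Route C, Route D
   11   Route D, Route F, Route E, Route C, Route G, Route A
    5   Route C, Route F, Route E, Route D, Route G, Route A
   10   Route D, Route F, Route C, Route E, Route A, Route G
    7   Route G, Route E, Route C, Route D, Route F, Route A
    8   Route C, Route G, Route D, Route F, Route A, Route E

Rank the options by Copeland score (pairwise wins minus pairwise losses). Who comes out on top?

Pairwise results:
  Route E vs Route F: Route F wins 34–20.
  Route E vs Route C: Route E wins 31–23.
  Route E vs Route A: Route E wins 46–8.
  Route E vs Route D: Route D wins 29–25.
  Route E vs Route G: Route E wins 39–15.
  Route F vs Route C: Route F wins 34–20.
  Route F vs Route A: Route F wins 41–13.
  Route F vs Route D: Route D wins 36–18.
  Route F vs Route G: Route F wins 39–15.
  Route C vs Route A: Route C wins 41–13.
  Route C vs Route D: Route C wins 33–21.
  Route C vs Route G: Route C wins 34–20.
  Route A vs Route D: Route D wins 41–13.
  Route A vs Route G: Route G wins 31–23.
  Route D vs Route G: Route G wins 28–26.
Copeland scores (wins − losses):
  Route E: 3 − 2 = 1
  Route F: 4 − 1 = 3
  Route C: 3 − 2 = 1
  Route A: 0 − 5 = -5
  Route D: 3 − 2 = 1
  Route G: 2 − 3 = -1
Route F has the best Copeland score.

Route F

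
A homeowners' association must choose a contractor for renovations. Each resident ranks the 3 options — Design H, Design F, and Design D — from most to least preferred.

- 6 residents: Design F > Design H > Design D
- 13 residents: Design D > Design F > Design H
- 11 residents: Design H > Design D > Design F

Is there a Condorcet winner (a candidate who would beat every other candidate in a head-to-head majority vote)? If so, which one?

No Condorcet winner

Head-to-head results (30 voters total):
Design H vs Design F: Design F wins 19–11.
Design H vs Design D: Design H wins 17–13.
Design F vs Design D: Design D wins 24–6.
No candidate beats all others: Design H beats Design D beats Design F beats Design H, a majority cycle.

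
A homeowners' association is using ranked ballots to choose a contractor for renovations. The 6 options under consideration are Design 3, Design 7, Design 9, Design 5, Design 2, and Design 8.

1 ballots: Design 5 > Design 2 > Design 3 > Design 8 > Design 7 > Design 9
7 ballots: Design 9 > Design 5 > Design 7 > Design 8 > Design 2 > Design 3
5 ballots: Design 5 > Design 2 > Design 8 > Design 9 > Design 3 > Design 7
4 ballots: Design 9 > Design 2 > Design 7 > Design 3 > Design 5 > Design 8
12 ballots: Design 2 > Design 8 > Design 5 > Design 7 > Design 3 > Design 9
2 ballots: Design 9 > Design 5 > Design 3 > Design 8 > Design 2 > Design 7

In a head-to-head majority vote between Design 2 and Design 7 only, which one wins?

Design 2

Ballots ranking Design 2 above Design 7: 1+5+4+12+2 = 24.
Ballots ranking Design 7 above Design 2: 7.
Design 2 wins the head-to-head, 24–7.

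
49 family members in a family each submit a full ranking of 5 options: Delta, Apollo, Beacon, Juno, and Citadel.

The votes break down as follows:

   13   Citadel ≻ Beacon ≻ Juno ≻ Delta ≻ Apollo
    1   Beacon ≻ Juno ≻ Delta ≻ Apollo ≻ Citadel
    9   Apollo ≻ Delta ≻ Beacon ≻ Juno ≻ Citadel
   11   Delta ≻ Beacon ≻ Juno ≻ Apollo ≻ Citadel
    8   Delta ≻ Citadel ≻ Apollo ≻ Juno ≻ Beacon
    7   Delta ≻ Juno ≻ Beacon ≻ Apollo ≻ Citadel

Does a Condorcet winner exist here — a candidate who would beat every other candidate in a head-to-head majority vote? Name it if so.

Head-to-head results (49 voters total):
Delta vs Apollo: Delta wins 40–9.
Delta vs Beacon: Delta wins 35–14.
Delta vs Juno: Delta wins 35–14.
Delta vs Citadel: Delta wins 36–13.
Apollo vs Beacon: Beacon wins 32–17.
Apollo vs Juno: Juno wins 32–17.
Apollo vs Citadel: Apollo wins 28–21.
Beacon vs Juno: Beacon wins 34–15.
Beacon vs Citadel: Beacon wins 28–21.
Juno vs Citadel: Juno wins 28–21.
Delta beats each rival — Apollo (40–9), Beacon (35–14), Juno (35–14), Citadel (36–13) — so Delta is the Condorcet winner.

Delta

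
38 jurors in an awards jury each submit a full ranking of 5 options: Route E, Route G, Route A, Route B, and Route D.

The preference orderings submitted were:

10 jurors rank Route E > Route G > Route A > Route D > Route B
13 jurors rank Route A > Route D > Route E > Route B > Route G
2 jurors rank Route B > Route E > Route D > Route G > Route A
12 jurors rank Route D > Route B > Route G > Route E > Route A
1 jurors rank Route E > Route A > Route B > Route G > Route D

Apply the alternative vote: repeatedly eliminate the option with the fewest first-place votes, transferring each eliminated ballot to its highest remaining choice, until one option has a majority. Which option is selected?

Route E

Round 1: Route A 13, Route D 12, Route E 11, Route B 2, Route G 0. Route G has the fewest and is eliminated.
Round 2: Route A 13, Route D 12, Route E 11, Route B 2. Route B has the fewest and is eliminated.
Round 3: Route E 13, Route A 13, Route D 12. Route D has the fewest and is eliminated.
Round 4: Route E 25, Route A 13. Route E has a majority.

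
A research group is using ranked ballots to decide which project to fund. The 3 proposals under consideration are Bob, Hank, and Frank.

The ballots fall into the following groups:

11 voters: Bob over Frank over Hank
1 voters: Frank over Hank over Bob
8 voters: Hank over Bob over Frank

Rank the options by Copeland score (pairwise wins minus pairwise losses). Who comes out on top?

Bob

Pairwise results:
  Bob vs Hank: Bob wins 11–9.
  Bob vs Frank: Bob wins 19–1.
  Hank vs Frank: Frank wins 12–8.
Copeland scores (wins − losses):
  Bob: 2 − 0 = 2
  Hank: 0 − 2 = -2
  Frank: 1 − 1 = 0
Bob has the best Copeland score.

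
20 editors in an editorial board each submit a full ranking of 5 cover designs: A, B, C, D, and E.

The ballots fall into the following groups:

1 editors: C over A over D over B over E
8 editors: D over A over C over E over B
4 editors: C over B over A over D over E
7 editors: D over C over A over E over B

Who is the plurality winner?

D

First-place vote totals:
  A: 0
  B: 0
  C: 5
  D: 15
  E: 0
D has the most first-place votes.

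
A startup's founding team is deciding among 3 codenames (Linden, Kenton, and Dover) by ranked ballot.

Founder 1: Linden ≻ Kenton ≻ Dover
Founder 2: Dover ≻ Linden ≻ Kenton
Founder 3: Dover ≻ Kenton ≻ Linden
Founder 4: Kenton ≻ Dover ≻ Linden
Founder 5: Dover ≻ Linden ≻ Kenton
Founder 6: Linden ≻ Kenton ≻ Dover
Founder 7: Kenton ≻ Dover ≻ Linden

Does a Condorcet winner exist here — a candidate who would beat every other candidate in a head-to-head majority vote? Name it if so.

There is no Condorcet winner

Head-to-head results (7 voters total):
Linden vs Kenton: Linden wins 4–3.
Linden vs Dover: Dover wins 5–2.
Kenton vs Dover: Kenton wins 4–3.
No candidate beats all others: Linden beats Kenton beats Dover beats Linden, a majority cycle.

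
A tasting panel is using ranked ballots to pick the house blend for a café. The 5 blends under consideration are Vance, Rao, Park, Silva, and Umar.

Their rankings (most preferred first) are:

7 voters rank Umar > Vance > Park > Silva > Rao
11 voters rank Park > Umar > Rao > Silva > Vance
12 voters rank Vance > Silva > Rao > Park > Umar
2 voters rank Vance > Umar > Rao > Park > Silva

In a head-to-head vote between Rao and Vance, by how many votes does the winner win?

10

Ballots ranking Rao above Vance: 11.
Ballots ranking Vance above Rao: 7+12+2 = 21.
Vance wins 21–11, a margin of 10.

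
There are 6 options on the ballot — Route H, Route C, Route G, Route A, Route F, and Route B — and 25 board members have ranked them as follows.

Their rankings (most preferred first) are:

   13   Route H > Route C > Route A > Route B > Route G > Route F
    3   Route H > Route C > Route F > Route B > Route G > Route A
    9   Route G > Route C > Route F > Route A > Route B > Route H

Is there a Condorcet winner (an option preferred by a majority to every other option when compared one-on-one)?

Head-to-head results (25 voters total):
Route H vs Route C: Route H wins 16–9.
Route H vs Route G: Route H wins 16–9.
Route H vs Route A: Route H wins 16–9.
Route H vs Route F: Route H wins 16–9.
Route H vs Route B: Route H wins 16–9.
Route C vs Route G: Route C wins 16–9.
Route C vs Route A: Route C wins 25–0.
Route C vs Route F: Route C wins 25–0.
Route C vs Route B: Route C wins 25–0.
Route G vs Route A: Route A wins 13–12.
Route G vs Route F: Route G wins 22–3.
Route G vs Route B: Route B wins 16–9.
Route A vs Route F: Route A wins 13–12.
Route A vs Route B: Route A wins 22–3.
Route F vs Route B: Route B wins 13–12.
Route H beats each rival — Route C (16–9), Route G (16–9), Route A (16–9), Route F (16–9), Route B (16–9) — so Route H is the Condorcet winner.

Yes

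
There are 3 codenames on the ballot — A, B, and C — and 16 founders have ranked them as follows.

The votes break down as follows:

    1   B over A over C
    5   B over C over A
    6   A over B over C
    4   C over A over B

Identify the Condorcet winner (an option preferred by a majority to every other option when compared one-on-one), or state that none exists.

Head-to-head results (16 voters total):
A vs B: A wins 10–6.
A vs C: C wins 9–7.
B vs C: B wins 12–4.
No candidate beats all others: A beats B beats C beats A, a majority cycle.

There is no Condorcet winner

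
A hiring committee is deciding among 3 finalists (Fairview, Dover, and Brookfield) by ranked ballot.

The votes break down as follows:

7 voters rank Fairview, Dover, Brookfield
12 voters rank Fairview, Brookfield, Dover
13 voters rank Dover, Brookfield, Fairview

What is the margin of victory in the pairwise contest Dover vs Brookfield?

8

Ballots ranking Dover above Brookfield: 7+13 = 20.
Ballots ranking Brookfield above Dover: 12.
Dover wins 20–12, a margin of 8.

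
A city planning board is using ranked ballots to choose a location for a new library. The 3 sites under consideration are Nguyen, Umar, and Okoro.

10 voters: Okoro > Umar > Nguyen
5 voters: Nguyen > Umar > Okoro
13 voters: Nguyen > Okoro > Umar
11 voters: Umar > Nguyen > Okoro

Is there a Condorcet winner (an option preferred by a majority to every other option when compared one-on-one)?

Head-to-head results (39 voters total):
Nguyen vs Umar: Umar wins 21–18.
Nguyen vs Okoro: Nguyen wins 29–10.
Umar vs Okoro: Okoro wins 23–16.
No candidate beats all others: Nguyen beats Okoro beats Umar beats Nguyen, a majority cycle.

No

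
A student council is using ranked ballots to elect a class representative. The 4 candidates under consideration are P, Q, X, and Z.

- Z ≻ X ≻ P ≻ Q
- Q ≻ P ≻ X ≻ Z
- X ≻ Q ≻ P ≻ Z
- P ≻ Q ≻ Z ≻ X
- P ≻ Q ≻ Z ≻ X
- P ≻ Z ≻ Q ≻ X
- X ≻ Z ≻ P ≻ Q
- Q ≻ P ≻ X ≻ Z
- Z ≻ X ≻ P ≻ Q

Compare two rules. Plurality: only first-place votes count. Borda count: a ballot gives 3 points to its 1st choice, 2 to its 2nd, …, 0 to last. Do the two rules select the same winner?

Yes

Plurality first-place counts: P 3, Q 2, X 2, Z 2 → P.
Borda totals: P 17, Q 13, X 12, Z 12 → P.
The two rules agree on P.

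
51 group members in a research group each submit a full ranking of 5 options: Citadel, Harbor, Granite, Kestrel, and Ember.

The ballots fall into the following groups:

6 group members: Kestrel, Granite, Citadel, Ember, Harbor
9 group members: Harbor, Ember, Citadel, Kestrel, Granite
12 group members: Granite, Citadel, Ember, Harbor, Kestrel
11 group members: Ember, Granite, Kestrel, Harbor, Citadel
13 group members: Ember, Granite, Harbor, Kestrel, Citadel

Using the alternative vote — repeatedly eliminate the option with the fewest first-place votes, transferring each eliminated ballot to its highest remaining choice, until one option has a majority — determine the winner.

Ember

Round 1: Ember 24, Granite 12, Harbor 9, Kestrel 6, Citadel 0. Citadel has the fewest and is eliminated.
Round 2: Ember 24, Granite 12, Harbor 9, Kestrel 6. Kestrel has the fewest and is eliminated.
Round 3: Ember 24, Granite 18, Harbor 9. Harbor has the fewest and is eliminated.
Round 4: Ember 33, Granite 18. Ember has a majority.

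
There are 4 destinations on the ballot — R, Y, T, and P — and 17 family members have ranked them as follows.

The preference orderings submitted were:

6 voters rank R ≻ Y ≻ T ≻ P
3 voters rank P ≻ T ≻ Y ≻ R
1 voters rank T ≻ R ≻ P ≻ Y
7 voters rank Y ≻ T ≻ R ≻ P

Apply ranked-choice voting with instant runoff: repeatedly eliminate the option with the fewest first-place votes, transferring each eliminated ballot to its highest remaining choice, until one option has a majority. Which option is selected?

Y

Round 1: Y 7, R 6, P 3, T 1. T has the fewest and is eliminated.
Round 2: R 7, Y 7, P 3. P has the fewest and is eliminated.
Round 3: Y 10, R 7. Y has a majority.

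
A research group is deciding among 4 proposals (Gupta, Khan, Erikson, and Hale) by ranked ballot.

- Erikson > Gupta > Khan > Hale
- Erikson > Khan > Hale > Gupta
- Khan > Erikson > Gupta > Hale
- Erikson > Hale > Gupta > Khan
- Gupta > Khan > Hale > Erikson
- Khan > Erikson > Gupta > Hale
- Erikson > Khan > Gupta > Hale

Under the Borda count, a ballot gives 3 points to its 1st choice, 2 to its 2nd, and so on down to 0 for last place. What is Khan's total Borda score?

13

Borda scores:
  Gupta: 2 + 0 + 1 + 1 + 3 + 1 + 1 = 9
  Khan: 1 + 2 + 3 + 0 + 2 + 3 + 2 = 13
  Erikson: 3 + 3 + 2 + 3 + 0 + 2 + 3 = 16
  Hale: 0 + 1 + 0 + 2 + 1 + 0 + 0 = 4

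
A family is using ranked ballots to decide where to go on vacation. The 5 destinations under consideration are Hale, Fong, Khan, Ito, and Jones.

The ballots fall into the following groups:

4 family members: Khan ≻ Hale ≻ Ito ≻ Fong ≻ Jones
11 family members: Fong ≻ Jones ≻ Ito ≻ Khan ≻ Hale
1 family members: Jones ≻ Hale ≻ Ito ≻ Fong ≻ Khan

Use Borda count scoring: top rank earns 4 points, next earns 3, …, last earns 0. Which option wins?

Fong

Borda scores:
  Hale: 4·3 + 11·0 + 3 = 15
  Fong: 4·1 + 11·4 + 1 = 49
  Khan: 4·4 + 11·1 + 0 = 27
  Ito: 4·2 + 11·2 + 2 = 32
  Jones: 4·0 + 11·3 + 4 = 37
Fong has the highest total.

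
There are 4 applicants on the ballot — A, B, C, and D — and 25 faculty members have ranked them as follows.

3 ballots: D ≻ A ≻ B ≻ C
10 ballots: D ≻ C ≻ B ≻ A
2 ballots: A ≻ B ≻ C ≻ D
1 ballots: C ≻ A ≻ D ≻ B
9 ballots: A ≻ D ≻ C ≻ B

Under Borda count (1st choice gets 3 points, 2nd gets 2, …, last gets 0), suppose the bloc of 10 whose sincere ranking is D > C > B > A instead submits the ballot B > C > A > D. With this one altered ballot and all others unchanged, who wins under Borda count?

Borda totals with the altered ballot: A 51, B 37, C 34, D 28.
The switch changes the winner from D to A.

A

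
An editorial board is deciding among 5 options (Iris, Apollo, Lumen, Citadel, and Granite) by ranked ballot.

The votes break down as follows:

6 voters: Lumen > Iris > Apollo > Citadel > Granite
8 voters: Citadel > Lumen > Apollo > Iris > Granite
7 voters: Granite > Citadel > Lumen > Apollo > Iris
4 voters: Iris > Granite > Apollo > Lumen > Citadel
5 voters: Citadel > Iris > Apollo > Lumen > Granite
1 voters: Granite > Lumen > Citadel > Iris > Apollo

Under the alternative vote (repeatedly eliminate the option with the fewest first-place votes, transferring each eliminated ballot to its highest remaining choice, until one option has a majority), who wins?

Citadel

Round 1: Citadel 13, Granite 8, Lumen 6, Iris 4, Apollo 0. Apollo has the fewest and is eliminated.
Round 2: Citadel 13, Granite 8, Lumen 6, Iris 4. Iris has the fewest and is eliminated.
Round 3: Citadel 13, Granite 12, Lumen 6. Lumen has the fewest and is eliminated.
Round 4: Citadel 19, Granite 12. Citadel has a majority.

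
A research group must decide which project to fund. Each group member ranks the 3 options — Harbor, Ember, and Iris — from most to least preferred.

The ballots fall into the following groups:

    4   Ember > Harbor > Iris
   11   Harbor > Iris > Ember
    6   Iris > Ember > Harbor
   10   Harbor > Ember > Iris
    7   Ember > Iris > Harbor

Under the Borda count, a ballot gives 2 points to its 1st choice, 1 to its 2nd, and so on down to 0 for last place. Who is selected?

Harbor

Borda scores:
  Harbor: 4·1 + 11·2 + 6·0 + 10·2 + 7·0 = 46
  Ember: 4·2 + 11·0 + 6·1 + 10·1 + 7·2 = 38
  Iris: 4·0 + 11·1 + 6·2 + 10·0 + 7·1 = 30
Harbor has the highest total.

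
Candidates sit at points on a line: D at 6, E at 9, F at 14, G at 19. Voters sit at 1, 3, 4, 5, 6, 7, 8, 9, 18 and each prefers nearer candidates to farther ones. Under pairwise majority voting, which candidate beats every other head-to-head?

D

With single-peaked preferences on a line, the Condorcet winner is the candidate closest to the median voter.
The median voter (position 6) is closest to D at 6.
Check: D vs F — voters closer to D: 8 of 9.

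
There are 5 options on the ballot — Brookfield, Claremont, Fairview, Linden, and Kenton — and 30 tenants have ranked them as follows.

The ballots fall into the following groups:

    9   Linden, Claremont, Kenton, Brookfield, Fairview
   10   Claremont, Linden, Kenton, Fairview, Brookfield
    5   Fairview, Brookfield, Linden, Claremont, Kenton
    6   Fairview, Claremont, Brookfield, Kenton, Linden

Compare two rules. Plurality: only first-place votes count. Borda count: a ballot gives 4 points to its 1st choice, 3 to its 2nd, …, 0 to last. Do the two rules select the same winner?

Plurality first-place counts: Brookfield 0, Claremont 10, Fairview 11, Linden 9, Kenton 0 → Fairview.
Borda totals: Brookfield 36, Claremont 90, Fairview 54, Linden 76, Kenton 44 → Claremont.
The two rules disagree: plurality picks Fairview, Borda picks Claremont.

No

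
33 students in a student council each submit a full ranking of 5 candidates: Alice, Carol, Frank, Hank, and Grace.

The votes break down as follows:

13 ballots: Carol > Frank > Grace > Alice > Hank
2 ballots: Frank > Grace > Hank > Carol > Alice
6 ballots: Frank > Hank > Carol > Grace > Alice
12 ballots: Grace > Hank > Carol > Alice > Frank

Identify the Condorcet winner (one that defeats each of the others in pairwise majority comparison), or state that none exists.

No Condorcet winner

Head-to-head results (33 voters total):
Alice vs Carol: Carol wins 33–0.
Alice vs Frank: Frank wins 21–12.
Alice vs Hank: Hank wins 20–13.
Alice vs Grace: Grace wins 33–0.
Carol vs Frank: Carol wins 25–8.
Carol vs Hank: Hank wins 20–13.
Carol vs Grace: Carol wins 19–14.
Frank vs Hank: Frank wins 21–12.
Frank vs Grace: Frank wins 21–12.
Hank vs Grace: Grace wins 27–6.
No candidate beats all others: Carol beats Frank beats Hank beats Carol, a majority cycle.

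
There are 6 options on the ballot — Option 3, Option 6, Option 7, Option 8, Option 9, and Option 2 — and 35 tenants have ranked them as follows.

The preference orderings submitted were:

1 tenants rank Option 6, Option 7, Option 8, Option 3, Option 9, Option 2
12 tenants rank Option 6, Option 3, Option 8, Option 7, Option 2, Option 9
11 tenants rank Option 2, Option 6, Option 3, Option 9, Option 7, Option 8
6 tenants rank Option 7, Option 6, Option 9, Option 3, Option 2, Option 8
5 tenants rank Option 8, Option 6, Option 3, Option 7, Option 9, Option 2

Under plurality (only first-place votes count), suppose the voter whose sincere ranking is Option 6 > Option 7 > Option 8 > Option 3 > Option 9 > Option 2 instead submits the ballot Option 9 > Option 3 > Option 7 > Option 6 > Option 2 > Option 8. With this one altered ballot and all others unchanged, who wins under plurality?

First-place totals with the altered ballot: Option 3 0, Option 6 12, Option 7 6, Option 8 5, Option 9 1, Option 2 11.
The winner is unchanged: still Option 6.

Option 6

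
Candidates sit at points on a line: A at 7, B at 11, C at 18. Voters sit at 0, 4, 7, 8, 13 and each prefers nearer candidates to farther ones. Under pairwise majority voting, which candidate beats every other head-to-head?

With single-peaked preferences on a line, the Condorcet winner is the candidate closest to the median voter.
The median voter (position 7) is closest to A at 7.
Check: A vs C — voters closer to A: 4 of 5.

A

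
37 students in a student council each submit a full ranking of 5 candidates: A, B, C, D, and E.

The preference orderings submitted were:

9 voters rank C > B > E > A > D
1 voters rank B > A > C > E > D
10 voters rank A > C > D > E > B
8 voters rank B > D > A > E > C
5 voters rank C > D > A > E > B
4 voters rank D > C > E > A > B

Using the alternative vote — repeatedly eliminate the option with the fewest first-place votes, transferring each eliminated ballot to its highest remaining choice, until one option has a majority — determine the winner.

A

Round 1: C 14, A 10, B 9, D 4, E 0. E has the fewest and is eliminated.
Round 2: C 14, A 10, B 9, D 4. D has the fewest and is eliminated.
Round 3: C 18, A 10, B 9. B has the fewest and is eliminated.
Round 4: A 19, C 18. A has a majority.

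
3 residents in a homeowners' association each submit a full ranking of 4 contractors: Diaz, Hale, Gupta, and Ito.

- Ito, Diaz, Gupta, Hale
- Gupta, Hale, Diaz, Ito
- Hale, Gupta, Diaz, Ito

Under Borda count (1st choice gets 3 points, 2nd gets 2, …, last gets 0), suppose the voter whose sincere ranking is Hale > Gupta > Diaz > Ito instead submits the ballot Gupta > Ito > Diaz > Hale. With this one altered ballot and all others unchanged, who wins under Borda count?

Gupta

Borda totals with the altered ballot: Diaz 4, Hale 2, Gupta 7, Ito 5.
The winner is unchanged: still Gupta.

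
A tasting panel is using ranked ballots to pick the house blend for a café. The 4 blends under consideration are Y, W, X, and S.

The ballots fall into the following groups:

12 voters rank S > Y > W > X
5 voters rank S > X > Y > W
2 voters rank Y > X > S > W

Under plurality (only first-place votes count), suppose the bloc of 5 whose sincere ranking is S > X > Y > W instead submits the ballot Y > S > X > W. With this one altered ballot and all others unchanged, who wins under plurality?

First-place totals with the altered ballot: Y 7, W 0, X 0, S 12.
The winner is unchanged: still S.

S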